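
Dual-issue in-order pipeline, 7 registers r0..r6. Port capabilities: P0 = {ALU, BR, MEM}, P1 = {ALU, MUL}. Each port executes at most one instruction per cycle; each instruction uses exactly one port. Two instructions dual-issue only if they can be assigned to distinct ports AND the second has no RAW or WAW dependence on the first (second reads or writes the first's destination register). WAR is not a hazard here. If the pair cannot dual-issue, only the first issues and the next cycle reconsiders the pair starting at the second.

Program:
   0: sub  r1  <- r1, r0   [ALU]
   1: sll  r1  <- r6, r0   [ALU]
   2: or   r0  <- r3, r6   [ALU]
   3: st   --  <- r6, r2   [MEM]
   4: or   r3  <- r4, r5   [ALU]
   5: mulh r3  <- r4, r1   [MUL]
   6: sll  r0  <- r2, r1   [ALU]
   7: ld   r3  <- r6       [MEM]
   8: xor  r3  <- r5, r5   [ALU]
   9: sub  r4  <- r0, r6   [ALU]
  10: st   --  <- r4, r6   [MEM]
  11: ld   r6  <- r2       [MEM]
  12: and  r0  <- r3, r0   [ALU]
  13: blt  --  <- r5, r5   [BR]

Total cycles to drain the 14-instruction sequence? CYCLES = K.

t=0 i0:sub.ALU ; WAW r1
t=1 i1,i2:sll.ALU/or.ALU ; 2-wide
t=2 i3,i4:st.MEM/or.ALU ; 2-wide
t=3 i5,i6:mulh.MUL/sll.ALU ; 2-wide
t=4 i7:ld.MEM ; WAW r3
t=5 i8,i9:xor.ALU/sub.ALU ; 2-wide
t=6 i10:st.MEM ; no-port MEM/MEM
t=7 i11,i12:ld.MEM/and.ALU ; 2-wide
t=8 i13:blt.BR ; tail

CYCLES = 9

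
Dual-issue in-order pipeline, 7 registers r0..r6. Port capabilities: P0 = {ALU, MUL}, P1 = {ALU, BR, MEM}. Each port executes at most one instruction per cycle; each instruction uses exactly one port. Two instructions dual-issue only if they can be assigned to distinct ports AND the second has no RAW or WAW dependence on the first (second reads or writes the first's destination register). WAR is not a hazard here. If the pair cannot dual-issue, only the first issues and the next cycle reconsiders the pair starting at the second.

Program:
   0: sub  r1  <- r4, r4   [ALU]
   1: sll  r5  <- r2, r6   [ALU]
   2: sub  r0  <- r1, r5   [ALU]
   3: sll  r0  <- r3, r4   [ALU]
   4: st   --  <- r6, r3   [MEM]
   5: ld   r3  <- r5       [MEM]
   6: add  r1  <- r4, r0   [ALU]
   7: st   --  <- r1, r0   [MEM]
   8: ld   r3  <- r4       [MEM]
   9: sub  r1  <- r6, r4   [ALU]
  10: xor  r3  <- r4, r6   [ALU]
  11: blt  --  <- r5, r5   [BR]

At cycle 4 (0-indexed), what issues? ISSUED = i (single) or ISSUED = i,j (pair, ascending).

[0] i0&i1  sub;sll  -- 2-wide
[1] i2  sub  -- WAW r0
[2] i3&i4  sll;st  -- 2-wide
[3] i5&i6  ld;add  -- 2-wide
[4] i7  st  -- no-port MEM/MEM
[5] i8&i9  ld;sub  -- 2-wide
[6] i10&i11  xor;blt  -- 2-wide

ISSUED = 7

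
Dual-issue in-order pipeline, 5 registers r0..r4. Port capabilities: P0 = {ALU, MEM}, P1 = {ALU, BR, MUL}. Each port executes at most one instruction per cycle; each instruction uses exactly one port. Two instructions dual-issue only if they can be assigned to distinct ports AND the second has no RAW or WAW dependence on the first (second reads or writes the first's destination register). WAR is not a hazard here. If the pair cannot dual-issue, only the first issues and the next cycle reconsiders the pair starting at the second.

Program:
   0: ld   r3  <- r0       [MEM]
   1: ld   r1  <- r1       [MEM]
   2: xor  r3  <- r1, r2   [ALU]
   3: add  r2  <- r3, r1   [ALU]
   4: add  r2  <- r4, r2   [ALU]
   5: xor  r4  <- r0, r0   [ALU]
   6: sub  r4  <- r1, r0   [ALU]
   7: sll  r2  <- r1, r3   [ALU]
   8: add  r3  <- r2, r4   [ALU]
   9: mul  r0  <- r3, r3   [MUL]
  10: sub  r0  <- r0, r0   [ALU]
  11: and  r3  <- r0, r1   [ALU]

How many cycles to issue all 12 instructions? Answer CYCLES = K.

[0] i0  ld.MEM  -- no-port MEM/MEM
[1] i1  ld.MEM  -- RAW r1
[2] i2  xor.ALU  -- RAW r3
[3] i3  add.ALU  -- RAW+WAW r2
[4] i4/i5  add.ALU/xor.ALU  -- pair
[5] i6/i7  sub.ALU/sll.ALU  -- pair
[6] i8  add.ALU  -- RAW r3
[7] i9  mul.MUL  -- RAW+WAW r0
[8] i10  sub.ALU  -- RAW r0
[9] i11  and.ALU  -- tail

CYCLES = 10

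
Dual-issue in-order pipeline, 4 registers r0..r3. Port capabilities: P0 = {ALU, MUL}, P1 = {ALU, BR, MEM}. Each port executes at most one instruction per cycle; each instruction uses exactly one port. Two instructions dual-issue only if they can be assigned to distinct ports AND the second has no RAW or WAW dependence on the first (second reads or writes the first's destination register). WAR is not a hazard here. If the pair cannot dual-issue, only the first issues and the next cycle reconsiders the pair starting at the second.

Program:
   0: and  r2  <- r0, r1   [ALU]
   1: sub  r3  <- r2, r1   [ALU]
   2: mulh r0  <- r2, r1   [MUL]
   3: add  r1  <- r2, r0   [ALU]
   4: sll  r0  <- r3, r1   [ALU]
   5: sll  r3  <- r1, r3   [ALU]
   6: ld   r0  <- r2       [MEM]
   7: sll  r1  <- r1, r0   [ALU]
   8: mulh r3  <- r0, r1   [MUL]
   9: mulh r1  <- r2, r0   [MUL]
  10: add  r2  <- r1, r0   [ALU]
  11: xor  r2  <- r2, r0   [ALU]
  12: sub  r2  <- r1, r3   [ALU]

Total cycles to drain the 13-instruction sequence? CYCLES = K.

  cy0 -> i0 (and.ALU) RAW r2
  cy1 -> i1/i2 (sub.ALU/mulh.MUL) dual
  cy2 -> i3 (add.ALU) RAW r1
  cy3 -> i4/i5 (sll.ALU/sll.ALU) dual
  cy4 -> i6 (ld.MEM) RAW r0
  cy5 -> i7 (sll.ALU) RAW r1
  cy6 -> i8 (mulh.MUL) no-port MUL/MUL
  cy7 -> i9 (mulh.MUL) RAW r1
  cy8 -> i10 (add.ALU) RAW+WAW r2
  cy9 -> i11 (xor.ALU) WAW r2
  cy10 -> i12 (sub.ALU) tail

CYCLES = 11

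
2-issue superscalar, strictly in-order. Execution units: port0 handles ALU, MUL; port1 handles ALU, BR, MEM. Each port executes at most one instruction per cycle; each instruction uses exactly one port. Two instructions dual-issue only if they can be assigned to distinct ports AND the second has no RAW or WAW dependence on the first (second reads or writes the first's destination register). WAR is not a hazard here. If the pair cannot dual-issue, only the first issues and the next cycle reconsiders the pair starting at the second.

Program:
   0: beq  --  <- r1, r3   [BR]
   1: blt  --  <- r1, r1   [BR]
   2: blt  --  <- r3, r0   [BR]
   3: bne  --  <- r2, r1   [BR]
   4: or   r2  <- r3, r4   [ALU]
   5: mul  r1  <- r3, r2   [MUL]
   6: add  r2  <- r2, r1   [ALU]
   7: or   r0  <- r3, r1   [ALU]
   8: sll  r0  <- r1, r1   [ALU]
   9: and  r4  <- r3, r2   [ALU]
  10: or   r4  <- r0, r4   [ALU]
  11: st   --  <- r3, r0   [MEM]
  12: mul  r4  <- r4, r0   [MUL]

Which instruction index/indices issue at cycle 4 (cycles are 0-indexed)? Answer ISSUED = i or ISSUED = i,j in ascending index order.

ISSUED = 5

t=0 i0:beq ; no-port BR/BR
t=1 i1:blt ; no-port BR/BR
t=2 i2:blt ; no-port BR/BR
t=3 i3,i4:bne+or ; pair
t=4 i5:mul ; RAW r1
t=5 i6,i7:add+or ; pair
t=6 i8,i9:sll+and ; pair
t=7 i10,i11:or+st ; pair
t=8 i12:mul ; tail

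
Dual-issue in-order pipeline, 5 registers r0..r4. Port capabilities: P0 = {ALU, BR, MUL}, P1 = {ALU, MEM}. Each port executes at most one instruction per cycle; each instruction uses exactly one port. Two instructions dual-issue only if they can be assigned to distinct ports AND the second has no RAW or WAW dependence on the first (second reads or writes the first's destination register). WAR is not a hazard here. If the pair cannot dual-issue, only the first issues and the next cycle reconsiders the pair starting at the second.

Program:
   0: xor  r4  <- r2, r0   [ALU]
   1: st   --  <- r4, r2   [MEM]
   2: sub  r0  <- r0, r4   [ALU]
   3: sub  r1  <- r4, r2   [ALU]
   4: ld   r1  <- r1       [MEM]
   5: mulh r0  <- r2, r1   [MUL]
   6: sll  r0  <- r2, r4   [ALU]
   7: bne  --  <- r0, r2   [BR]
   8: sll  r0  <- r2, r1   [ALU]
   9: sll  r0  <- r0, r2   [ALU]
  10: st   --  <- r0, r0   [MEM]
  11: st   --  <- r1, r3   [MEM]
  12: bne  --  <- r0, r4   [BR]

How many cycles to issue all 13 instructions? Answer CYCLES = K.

c0: i0 xor  RAW r4
c1: i1+i2 st sub  pair
c2: i3 sub  RAW+WAW r1
c3: i4 ld  RAW r1
c4: i5 mulh  WAW r0
c5: i6 sll  RAW r0
c6: i7+i8 bne sll  pair
c7: i9 sll  RAW r0
c8: i10 st  no-port MEM/MEM
c9: i11+i12 st bne  pair

CYCLES = 10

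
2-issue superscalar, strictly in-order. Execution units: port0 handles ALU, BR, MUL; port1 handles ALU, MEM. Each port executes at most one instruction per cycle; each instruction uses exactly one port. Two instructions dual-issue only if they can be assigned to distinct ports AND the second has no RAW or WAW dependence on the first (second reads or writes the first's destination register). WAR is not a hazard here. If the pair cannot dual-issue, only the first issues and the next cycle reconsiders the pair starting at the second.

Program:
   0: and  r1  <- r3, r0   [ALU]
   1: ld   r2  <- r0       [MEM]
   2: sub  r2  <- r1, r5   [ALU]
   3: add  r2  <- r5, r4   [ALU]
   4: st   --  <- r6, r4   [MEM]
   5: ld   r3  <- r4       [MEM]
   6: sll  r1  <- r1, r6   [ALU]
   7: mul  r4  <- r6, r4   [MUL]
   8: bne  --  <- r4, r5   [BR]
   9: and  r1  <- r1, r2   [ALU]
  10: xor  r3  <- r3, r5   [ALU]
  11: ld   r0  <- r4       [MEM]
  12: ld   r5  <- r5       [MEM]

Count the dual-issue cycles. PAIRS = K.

PAIRS = 5

  cy0 -> i0,i1 (and/ld) 2-wide
  cy1 -> i2 (sub) WAW r2
  cy2 -> i3,i4 (add/st) 2-wide
  cy3 -> i5,i6 (ld/sll) 2-wide
  cy4 -> i7 (mul) no-port MUL/BR
  cy5 -> i8,i9 (bne/and) 2-wide
  cy6 -> i10,i11 (xor/ld) 2-wide
  cy7 -> i12 (ld) tail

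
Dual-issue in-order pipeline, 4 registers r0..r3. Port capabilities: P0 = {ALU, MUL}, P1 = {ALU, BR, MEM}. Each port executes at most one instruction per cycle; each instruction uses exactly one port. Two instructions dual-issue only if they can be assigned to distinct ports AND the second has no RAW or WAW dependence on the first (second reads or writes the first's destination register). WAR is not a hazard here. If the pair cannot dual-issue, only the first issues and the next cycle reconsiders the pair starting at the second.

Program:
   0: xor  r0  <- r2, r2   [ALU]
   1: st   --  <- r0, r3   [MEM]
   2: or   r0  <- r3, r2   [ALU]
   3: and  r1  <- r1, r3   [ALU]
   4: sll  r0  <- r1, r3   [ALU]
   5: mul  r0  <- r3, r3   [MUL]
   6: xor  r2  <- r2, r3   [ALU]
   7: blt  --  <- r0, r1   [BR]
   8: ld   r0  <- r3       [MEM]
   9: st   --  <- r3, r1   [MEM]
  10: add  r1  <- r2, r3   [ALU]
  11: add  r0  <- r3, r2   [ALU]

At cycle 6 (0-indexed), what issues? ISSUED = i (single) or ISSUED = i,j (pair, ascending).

ISSUED = 8

[0] i0  xor.ALU  -- RAW r0
[1] i1+i2  st.MEM;or.ALU  -- 2-wide
[2] i3  and.ALU  -- RAW r1
[3] i4  sll.ALU  -- WAW r0
[4] i5+i6  mul.MUL;xor.ALU  -- 2-wide
[5] i7  blt.BR  -- no-port BR/MEM
[6] i8  ld.MEM  -- no-port MEM/MEM
[7] i9+i10  st.MEM;add.ALU  -- 2-wide
[8] i11  add.ALU  -- tail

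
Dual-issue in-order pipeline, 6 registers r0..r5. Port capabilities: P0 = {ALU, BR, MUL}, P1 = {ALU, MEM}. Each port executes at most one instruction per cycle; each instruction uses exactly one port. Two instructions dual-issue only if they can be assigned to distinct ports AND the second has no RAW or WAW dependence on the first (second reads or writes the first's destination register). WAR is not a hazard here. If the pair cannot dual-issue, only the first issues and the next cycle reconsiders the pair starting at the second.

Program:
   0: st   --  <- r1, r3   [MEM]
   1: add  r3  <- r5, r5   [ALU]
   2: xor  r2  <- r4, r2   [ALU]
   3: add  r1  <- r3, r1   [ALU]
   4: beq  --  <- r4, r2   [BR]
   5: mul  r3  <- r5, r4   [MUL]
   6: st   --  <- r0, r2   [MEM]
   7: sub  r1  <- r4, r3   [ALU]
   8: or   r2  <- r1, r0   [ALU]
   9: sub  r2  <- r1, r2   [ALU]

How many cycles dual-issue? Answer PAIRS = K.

PAIRS = 3

t=0 i0,i1:st add ; dual
t=1 i2,i3:xor add ; dual
t=2 i4:beq ; no-port BR/MUL
t=3 i5,i6:mul st ; dual
t=4 i7:sub ; RAW r1
t=5 i8:or ; RAW+WAW r2
t=6 i9:sub ; tail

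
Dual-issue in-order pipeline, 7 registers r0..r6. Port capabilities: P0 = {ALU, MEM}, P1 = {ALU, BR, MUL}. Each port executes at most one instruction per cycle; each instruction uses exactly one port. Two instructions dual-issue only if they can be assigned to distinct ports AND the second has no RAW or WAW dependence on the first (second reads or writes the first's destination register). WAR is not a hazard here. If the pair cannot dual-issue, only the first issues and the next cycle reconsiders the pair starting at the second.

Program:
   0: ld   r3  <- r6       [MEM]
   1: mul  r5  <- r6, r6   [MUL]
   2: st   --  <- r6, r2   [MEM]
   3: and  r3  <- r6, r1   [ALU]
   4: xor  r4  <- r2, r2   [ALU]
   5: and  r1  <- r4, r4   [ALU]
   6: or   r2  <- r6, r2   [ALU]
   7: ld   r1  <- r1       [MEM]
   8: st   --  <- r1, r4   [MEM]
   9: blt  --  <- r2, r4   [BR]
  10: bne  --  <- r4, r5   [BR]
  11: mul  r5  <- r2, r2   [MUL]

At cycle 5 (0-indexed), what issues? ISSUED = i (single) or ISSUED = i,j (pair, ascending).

c0: i0,i1 ld/mul  2-wide
c1: i2,i3 st/and  2-wide
c2: i4 xor  RAW r4
c3: i5,i6 and/or  2-wide
c4: i7 ld  no-port MEM/MEM
c5: i8,i9 st/blt  2-wide
c6: i10 bne  no-port BR/MUL
c7: i11 mul  tail

ISSUED = 8,9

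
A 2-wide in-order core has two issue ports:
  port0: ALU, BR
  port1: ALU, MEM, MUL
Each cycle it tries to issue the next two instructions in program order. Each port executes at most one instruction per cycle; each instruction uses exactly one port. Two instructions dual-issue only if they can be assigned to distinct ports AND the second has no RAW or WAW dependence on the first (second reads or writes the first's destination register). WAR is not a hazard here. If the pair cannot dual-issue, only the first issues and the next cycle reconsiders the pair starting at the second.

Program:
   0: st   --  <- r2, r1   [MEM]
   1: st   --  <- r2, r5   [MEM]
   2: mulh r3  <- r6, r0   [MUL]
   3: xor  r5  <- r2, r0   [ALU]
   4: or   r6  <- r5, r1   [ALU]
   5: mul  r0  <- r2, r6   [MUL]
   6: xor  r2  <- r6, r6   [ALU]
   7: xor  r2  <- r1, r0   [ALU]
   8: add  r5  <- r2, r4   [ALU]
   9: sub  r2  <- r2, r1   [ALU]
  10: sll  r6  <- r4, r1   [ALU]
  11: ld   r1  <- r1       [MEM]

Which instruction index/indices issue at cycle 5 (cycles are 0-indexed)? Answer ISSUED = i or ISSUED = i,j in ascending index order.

  cy0 -> i0 (st) no-port MEM/MEM
  cy1 -> i1 (st) no-port MEM/MUL
  cy2 -> i2&i3 (mulh xor) dual
  cy3 -> i4 (or) RAW r6
  cy4 -> i5&i6 (mul xor) dual
  cy5 -> i7 (xor) RAW r2
  cy6 -> i8&i9 (add sub) dual
  cy7 -> i10&i11 (sll ld) dual

ISSUED = 7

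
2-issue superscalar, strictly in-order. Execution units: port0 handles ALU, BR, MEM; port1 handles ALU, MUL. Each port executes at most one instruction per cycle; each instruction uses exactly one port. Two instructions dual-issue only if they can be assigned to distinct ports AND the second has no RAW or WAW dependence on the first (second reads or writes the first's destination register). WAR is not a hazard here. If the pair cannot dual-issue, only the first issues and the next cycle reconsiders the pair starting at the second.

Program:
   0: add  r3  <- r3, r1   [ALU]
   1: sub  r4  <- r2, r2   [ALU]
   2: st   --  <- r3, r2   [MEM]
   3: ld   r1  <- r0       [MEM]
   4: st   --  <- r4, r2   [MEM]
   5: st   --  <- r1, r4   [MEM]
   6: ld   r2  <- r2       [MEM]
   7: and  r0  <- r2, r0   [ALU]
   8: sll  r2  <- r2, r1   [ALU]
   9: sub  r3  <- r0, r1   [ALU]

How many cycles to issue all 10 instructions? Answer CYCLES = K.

CYCLES = 8

t=0 i0+i1:add.ALU+sub.ALU ; 2-wide
t=1 i2:st.MEM ; no-port MEM/MEM
t=2 i3:ld.MEM ; no-port MEM/MEM
t=3 i4:st.MEM ; no-port MEM/MEM
t=4 i5:st.MEM ; no-port MEM/MEM
t=5 i6:ld.MEM ; RAW r2
t=6 i7+i8:and.ALU+sll.ALU ; 2-wide
t=7 i9:sub.ALU ; tail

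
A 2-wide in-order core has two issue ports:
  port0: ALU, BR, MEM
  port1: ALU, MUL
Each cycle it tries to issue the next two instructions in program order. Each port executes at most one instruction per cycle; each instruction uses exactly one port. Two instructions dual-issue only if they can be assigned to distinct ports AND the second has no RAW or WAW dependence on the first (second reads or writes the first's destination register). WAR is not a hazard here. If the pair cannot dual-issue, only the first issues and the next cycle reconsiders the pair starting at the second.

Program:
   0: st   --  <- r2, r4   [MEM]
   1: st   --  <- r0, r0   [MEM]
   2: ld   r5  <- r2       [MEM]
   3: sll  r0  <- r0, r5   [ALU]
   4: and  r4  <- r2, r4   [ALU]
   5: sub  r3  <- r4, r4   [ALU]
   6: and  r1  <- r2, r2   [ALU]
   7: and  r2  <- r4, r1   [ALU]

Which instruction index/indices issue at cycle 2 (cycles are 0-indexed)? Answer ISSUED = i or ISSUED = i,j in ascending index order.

ISSUED = 2

0. st @i0  | no-port MEM/MEM
1. st @i1  | no-port MEM/MEM
2. ld @i2  | RAW r5
3. sll;and @i3+i4  | pair
4. sub;and @i5+i6  | pair
5. and @i7  | tail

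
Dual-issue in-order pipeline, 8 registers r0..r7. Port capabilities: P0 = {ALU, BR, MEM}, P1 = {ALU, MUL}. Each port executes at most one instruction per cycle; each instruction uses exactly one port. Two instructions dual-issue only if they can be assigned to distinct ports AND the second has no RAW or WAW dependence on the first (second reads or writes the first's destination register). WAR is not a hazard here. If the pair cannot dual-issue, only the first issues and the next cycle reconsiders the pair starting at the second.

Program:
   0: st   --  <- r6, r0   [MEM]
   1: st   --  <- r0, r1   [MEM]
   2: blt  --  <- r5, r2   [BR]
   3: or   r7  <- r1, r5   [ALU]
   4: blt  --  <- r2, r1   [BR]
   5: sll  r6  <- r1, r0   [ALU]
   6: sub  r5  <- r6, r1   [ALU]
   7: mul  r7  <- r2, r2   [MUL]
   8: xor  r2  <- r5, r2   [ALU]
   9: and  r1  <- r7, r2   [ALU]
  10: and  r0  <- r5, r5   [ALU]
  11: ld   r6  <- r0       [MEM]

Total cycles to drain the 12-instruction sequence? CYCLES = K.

CYCLES = 8

c0: i0 st.MEM  no-port MEM/MEM
c1: i1 st.MEM  no-port MEM/BR
c2: i2&i3 blt.BR+or.ALU  dual
c3: i4&i5 blt.BR+sll.ALU  dual
c4: i6&i7 sub.ALU+mul.MUL  dual
c5: i8 xor.ALU  RAW r2
c6: i9&i10 and.ALU+and.ALU  dual
c7: i11 ld.MEM  tail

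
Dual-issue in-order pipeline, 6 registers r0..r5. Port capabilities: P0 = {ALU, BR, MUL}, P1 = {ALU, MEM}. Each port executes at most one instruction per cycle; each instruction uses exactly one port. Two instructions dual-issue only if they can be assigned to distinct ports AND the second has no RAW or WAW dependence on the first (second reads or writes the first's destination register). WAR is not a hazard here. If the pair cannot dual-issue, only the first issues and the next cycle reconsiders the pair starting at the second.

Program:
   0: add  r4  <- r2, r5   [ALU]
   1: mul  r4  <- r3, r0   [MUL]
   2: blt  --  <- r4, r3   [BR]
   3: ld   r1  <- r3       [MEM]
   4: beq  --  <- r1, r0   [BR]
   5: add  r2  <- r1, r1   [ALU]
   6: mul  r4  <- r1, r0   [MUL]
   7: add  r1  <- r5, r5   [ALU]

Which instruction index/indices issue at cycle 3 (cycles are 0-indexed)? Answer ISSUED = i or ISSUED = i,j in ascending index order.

  cy0 -> i0 (add) WAW r4
  cy1 -> i1 (mul) no-port MUL/BR
  cy2 -> i2&i3 (blt/ld) 2-wide
  cy3 -> i4&i5 (beq/add) 2-wide
  cy4 -> i6&i7 (mul/add) 2-wide

ISSUED = 4,5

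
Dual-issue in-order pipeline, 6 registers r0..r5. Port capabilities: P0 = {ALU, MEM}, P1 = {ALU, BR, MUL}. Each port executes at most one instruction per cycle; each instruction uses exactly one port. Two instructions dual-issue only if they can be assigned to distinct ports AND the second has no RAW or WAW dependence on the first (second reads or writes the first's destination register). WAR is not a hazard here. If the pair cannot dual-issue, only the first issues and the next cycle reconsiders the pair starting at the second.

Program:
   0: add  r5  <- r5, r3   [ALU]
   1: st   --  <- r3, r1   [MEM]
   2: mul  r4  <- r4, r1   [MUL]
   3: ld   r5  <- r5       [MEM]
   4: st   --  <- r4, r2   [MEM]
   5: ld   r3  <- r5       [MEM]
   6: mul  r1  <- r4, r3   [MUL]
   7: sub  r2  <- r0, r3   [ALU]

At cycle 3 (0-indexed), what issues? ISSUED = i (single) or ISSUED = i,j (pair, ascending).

ISSUED = 5

c0: i0/i1 add/st  pair
c1: i2/i3 mul/ld  pair
c2: i4 st  no-port MEM/MEM
c3: i5 ld  RAW r3
c4: i6/i7 mul/sub  pair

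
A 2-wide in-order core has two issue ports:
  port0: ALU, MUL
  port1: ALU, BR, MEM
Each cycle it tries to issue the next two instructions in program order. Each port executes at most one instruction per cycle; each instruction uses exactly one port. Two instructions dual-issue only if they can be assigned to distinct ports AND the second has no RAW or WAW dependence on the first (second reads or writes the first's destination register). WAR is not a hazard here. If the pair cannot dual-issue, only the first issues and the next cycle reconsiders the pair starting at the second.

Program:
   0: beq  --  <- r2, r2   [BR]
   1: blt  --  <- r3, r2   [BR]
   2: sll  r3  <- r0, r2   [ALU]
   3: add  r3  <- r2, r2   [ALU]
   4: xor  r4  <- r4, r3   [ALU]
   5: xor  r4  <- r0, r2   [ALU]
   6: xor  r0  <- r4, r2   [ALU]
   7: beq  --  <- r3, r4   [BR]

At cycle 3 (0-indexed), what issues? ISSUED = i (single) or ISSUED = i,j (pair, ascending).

c0: i0 beq  no-port BR/BR
c1: i1+i2 blt sll  dual
c2: i3 add  RAW r3
c3: i4 xor  WAW r4
c4: i5 xor  RAW r4
c5: i6+i7 xor beq  dual

ISSUED = 4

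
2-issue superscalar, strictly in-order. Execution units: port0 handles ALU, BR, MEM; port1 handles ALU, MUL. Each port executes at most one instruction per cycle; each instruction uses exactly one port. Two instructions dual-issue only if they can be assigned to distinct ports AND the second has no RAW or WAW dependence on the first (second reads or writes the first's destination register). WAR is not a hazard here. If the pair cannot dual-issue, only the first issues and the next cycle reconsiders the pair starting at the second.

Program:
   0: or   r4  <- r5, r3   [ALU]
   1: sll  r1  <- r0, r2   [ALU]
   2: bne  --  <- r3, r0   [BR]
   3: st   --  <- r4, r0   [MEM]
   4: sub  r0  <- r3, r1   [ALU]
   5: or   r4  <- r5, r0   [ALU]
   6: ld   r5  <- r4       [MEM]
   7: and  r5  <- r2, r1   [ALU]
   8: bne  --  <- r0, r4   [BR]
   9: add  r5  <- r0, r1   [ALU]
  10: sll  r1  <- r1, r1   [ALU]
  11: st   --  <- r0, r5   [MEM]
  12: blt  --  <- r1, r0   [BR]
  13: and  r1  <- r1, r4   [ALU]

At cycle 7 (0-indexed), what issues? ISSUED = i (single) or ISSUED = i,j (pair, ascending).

  cy0 -> i0/i1 (or/sll) pair
  cy1 -> i2 (bne) no-port BR/MEM
  cy2 -> i3/i4 (st/sub) pair
  cy3 -> i5 (or) RAW r4
  cy4 -> i6 (ld) WAW r5
  cy5 -> i7/i8 (and/bne) pair
  cy6 -> i9/i10 (add/sll) pair
  cy7 -> i11 (st) no-port MEM/BR
  cy8 -> i12/i13 (blt/and) pair

ISSUED = 11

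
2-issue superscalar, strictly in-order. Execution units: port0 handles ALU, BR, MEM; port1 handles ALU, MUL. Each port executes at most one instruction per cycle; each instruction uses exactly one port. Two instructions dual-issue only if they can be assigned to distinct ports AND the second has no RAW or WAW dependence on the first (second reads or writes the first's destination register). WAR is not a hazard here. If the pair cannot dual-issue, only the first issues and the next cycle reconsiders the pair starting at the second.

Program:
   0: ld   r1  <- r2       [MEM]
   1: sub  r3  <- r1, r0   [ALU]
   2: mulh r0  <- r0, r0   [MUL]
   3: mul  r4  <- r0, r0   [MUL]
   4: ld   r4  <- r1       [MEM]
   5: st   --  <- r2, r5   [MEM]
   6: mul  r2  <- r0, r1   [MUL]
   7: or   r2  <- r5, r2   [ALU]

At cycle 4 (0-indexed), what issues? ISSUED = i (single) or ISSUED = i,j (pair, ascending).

ISSUED = 5,6

#0 head=0: ld.MEM i0 RAW r1
#1 head=1: sub.ALU/mulh.MUL i1&i2 pair
#2 head=3: mul.MUL i3 WAW r4
#3 head=4: ld.MEM i4 no-port MEM/MEM
#4 head=5: st.MEM/mul.MUL i5&i6 pair
#5 head=7: or.ALU i7 tail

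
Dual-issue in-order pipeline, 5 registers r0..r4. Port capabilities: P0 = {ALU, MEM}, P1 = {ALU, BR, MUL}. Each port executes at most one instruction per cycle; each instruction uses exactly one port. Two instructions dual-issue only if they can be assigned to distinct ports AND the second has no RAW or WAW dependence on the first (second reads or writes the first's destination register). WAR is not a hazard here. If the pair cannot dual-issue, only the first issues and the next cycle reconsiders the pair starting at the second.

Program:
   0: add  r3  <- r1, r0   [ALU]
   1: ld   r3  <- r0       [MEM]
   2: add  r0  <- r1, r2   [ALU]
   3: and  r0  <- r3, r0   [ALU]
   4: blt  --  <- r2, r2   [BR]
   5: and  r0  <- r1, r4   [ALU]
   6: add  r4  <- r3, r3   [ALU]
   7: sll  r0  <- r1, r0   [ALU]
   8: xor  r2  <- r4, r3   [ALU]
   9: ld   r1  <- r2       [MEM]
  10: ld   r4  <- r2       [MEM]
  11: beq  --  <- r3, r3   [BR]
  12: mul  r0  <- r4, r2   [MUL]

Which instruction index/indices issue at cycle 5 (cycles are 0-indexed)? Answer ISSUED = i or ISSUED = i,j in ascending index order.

[0] i0  add  -- WAW r3
[1] i1/i2  ld;add  -- 2-wide
[2] i3/i4  and;blt  -- 2-wide
[3] i5/i6  and;add  -- 2-wide
[4] i7/i8  sll;xor  -- 2-wide
[5] i9  ld  -- no-port MEM/MEM
[6] i10/i11  ld;beq  -- 2-wide
[7] i12  mul  -- tail

ISSUED = 9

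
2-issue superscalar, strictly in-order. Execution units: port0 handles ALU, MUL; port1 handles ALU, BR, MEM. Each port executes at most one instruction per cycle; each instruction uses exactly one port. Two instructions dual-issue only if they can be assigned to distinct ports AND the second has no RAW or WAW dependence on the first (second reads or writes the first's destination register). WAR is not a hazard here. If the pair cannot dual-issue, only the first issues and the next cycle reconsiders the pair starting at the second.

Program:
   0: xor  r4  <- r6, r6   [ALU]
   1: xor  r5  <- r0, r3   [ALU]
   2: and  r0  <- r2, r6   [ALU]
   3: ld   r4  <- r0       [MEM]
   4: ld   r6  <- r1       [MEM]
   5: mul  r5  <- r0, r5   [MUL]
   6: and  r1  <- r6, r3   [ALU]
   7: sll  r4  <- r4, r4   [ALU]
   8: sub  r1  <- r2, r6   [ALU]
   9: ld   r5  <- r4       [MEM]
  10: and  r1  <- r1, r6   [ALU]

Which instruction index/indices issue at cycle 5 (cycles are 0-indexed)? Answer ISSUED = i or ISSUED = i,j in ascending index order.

ISSUED = 8,9

t=0 i0&i1:xor/xor ; dual
t=1 i2:and ; RAW r0
t=2 i3:ld ; no-port MEM/MEM
t=3 i4&i5:ld/mul ; dual
t=4 i6&i7:and/sll ; dual
t=5 i8&i9:sub/ld ; dual
t=6 i10:and ; tail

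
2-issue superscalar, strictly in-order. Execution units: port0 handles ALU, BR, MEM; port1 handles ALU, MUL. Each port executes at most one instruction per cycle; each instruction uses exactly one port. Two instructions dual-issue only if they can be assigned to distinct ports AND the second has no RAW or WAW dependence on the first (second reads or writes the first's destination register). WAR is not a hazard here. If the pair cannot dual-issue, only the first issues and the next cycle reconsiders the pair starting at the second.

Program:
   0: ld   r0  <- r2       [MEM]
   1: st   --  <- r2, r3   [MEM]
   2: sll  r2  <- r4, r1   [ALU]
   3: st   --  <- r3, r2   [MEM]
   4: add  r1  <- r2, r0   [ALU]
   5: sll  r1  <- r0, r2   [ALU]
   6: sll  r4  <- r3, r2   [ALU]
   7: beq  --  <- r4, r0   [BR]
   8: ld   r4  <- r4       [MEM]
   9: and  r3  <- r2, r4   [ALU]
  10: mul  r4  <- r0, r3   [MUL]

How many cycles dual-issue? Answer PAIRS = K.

PAIRS = 3

c0: i0 ld.MEM  no-port MEM/MEM
c1: i1+i2 st.MEM sll.ALU  dual
c2: i3+i4 st.MEM add.ALU  dual
c3: i5+i6 sll.ALU sll.ALU  dual
c4: i7 beq.BR  no-port BR/MEM
c5: i8 ld.MEM  RAW r4
c6: i9 and.ALU  RAW r3
c7: i10 mul.MUL  tail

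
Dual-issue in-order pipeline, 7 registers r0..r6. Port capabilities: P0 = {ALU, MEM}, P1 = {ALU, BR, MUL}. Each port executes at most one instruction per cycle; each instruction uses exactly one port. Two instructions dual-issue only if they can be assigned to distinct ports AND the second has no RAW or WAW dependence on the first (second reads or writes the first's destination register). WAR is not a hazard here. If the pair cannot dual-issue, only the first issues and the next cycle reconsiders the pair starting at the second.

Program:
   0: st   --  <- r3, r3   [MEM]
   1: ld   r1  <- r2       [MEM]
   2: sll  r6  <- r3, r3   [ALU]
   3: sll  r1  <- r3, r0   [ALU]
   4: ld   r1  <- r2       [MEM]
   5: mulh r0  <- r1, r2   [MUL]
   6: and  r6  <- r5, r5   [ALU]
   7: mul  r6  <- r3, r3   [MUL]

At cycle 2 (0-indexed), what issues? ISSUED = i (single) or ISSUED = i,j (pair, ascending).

ISSUED = 3

  cy0 -> i0 (st.MEM) no-port MEM/MEM
  cy1 -> i1&i2 (ld.MEM+sll.ALU) 2-wide
  cy2 -> i3 (sll.ALU) WAW r1
  cy3 -> i4 (ld.MEM) RAW r1
  cy4 -> i5&i6 (mulh.MUL+and.ALU) 2-wide
  cy5 -> i7 (mul.MUL) tail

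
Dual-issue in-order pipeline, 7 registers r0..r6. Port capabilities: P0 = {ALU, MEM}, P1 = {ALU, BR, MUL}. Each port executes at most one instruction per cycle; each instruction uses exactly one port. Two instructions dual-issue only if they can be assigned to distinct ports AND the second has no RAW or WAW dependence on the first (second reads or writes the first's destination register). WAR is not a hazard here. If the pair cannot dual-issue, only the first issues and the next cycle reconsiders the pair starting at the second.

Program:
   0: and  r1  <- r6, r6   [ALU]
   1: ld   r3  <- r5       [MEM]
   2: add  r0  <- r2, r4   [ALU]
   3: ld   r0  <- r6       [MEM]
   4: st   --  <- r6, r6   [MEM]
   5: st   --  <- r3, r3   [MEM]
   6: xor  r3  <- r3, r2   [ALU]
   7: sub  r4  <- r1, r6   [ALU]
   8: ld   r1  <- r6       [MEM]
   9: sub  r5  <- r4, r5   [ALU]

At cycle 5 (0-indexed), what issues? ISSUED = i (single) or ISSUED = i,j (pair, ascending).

ISSUED = 7,8

#0 head=0: and+ld i0&i1 2-wide
#1 head=2: add i2 WAW r0
#2 head=3: ld i3 no-port MEM/MEM
#3 head=4: st i4 no-port MEM/MEM
#4 head=5: st+xor i5&i6 2-wide
#5 head=7: sub+ld i7&i8 2-wide
#6 head=9: sub i9 tail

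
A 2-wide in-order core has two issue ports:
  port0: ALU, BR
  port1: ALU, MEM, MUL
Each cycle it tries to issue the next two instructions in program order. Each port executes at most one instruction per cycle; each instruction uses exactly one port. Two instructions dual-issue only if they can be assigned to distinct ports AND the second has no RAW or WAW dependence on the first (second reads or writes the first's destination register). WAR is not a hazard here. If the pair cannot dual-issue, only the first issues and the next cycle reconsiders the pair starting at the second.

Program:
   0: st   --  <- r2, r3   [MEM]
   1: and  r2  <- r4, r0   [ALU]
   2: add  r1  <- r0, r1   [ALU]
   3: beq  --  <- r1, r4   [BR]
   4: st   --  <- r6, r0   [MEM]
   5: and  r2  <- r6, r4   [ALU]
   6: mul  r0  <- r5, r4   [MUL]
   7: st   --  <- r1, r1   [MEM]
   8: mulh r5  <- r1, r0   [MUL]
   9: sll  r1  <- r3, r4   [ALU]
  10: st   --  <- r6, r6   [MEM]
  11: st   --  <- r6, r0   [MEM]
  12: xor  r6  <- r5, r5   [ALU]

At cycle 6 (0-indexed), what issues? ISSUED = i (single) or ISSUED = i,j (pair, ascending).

t=0 i0,i1:st.MEM;and.ALU ; pair
t=1 i2:add.ALU ; RAW r1
t=2 i3,i4:beq.BR;st.MEM ; pair
t=3 i5,i6:and.ALU;mul.MUL ; pair
t=4 i7:st.MEM ; no-port MEM/MUL
t=5 i8,i9:mulh.MUL;sll.ALU ; pair
t=6 i10:st.MEM ; no-port MEM/MEM
t=7 i11,i12:st.MEM;xor.ALU ; pair

ISSUED = 10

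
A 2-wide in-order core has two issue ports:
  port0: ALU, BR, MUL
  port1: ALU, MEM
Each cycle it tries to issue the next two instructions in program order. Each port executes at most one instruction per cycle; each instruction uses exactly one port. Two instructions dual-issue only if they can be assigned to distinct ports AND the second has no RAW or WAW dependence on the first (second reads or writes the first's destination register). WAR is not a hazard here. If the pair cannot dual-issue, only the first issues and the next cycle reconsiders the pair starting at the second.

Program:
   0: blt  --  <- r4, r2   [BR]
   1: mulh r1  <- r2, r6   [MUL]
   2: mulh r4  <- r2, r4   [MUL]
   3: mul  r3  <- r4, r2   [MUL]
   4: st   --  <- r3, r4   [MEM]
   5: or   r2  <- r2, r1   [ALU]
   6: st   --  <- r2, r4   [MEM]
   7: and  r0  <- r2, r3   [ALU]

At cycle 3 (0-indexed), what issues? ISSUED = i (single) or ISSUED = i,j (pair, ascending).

ISSUED = 3

[0] i0  blt.BR  -- no-port BR/MUL
[1] i1  mulh.MUL  -- no-port MUL/MUL
[2] i2  mulh.MUL  -- no-port MUL/MUL
[3] i3  mul.MUL  -- RAW r3
[4] i4,i5  st.MEM;or.ALU  -- 2-wide
[5] i6,i7  st.MEM;and.ALU  -- 2-wide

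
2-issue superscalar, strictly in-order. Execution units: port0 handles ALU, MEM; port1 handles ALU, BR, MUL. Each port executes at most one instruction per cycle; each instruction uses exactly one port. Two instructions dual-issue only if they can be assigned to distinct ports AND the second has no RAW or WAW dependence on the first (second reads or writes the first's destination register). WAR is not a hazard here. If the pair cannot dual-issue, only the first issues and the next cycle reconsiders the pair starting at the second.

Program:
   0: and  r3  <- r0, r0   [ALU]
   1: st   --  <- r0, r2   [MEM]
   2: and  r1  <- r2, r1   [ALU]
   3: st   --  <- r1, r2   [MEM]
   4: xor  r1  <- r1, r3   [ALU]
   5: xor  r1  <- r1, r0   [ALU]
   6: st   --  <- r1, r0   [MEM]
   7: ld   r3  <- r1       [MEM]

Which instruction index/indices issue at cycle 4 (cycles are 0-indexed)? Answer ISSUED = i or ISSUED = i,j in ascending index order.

ISSUED = 6

[0] i0&i1  and;st  -- 2-wide
[1] i2  and  -- RAW r1
[2] i3&i4  st;xor  -- 2-wide
[3] i5  xor  -- RAW r1
[4] i6  st  -- no-port MEM/MEM
[5] i7  ld  -- tail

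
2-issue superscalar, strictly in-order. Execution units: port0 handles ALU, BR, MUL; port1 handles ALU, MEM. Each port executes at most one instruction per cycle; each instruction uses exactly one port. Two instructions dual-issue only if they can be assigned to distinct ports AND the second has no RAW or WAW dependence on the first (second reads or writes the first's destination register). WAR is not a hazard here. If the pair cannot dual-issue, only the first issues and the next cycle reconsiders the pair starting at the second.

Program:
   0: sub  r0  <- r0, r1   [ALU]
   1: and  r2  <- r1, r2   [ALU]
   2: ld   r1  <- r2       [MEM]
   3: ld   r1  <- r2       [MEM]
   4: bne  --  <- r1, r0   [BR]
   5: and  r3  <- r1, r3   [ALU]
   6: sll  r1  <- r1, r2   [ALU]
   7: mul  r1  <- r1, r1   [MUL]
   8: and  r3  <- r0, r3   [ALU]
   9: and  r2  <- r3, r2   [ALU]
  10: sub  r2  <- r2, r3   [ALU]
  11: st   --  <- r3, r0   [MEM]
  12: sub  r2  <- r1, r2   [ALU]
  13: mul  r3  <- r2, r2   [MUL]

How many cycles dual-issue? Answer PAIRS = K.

[0] i0&i1  sub.ALU;and.ALU  -- pair
[1] i2  ld.MEM  -- no-port MEM/MEM
[2] i3  ld.MEM  -- RAW r1
[3] i4&i5  bne.BR;and.ALU  -- pair
[4] i6  sll.ALU  -- RAW+WAW r1
[5] i7&i8  mul.MUL;and.ALU  -- pair
[6] i9  and.ALU  -- RAW+WAW r2
[7] i10&i11  sub.ALU;st.MEM  -- pair
[8] i12  sub.ALU  -- RAW r2
[9] i13  mul.MUL  -- tail

PAIRS = 4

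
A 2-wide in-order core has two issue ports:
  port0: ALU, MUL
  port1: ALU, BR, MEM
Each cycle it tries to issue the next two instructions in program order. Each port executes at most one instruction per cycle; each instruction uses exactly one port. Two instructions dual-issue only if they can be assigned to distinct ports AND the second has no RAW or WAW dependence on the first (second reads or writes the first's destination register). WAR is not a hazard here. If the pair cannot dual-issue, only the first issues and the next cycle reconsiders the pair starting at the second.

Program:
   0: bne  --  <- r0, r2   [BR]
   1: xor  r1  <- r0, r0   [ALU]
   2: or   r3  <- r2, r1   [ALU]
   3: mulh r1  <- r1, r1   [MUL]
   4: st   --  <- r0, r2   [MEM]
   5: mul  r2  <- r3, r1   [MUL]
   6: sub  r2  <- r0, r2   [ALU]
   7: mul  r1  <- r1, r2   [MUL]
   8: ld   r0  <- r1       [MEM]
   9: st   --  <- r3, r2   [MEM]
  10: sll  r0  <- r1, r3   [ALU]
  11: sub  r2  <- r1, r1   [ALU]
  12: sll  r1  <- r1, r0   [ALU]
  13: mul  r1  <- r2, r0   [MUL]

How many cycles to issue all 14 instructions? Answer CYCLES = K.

CYCLES = 9

0. bne xor @i0/i1  | pair
1. or mulh @i2/i3  | pair
2. st mul @i4/i5  | pair
3. sub @i6  | RAW r2
4. mul @i7  | RAW r1
5. ld @i8  | no-port MEM/MEM
6. st sll @i9/i10  | pair
7. sub sll @i11/i12  | pair
8. mul @i13  | tail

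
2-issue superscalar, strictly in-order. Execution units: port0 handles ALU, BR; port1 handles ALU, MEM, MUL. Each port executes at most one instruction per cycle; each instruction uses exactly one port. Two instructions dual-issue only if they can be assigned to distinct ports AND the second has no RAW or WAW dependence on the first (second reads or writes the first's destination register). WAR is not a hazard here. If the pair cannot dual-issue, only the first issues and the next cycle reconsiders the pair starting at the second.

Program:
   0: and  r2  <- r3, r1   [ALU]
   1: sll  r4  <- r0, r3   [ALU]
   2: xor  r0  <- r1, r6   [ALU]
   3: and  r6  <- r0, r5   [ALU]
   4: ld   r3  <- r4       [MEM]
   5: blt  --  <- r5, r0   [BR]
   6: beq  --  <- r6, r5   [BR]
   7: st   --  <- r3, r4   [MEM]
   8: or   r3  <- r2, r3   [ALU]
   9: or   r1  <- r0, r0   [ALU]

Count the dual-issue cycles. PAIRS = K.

PAIRS = 4

0. and;sll @i0,i1  | pair
1. xor @i2  | RAW r0
2. and;ld @i3,i4  | pair
3. blt @i5  | no-port BR/BR
4. beq;st @i6,i7  | pair
5. or;or @i8,i9  | pair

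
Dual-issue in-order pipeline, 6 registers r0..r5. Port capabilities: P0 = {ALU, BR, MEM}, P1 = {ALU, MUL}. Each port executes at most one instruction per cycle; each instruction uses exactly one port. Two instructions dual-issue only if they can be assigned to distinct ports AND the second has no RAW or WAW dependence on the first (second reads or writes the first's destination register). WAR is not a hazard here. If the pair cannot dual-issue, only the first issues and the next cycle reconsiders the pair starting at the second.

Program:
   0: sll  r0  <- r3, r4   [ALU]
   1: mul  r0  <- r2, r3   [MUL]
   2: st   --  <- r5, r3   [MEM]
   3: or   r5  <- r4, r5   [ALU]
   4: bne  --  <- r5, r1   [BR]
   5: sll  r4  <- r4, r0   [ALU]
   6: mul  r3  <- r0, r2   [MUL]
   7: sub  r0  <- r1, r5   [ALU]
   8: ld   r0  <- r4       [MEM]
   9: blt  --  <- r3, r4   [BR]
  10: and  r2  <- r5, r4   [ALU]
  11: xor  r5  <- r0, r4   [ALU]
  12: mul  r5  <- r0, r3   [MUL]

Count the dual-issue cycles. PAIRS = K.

PAIRS = 4

t=0 i0:sll.ALU ; WAW r0
t=1 i1/i2:mul.MUL;st.MEM ; pair
t=2 i3:or.ALU ; RAW r5
t=3 i4/i5:bne.BR;sll.ALU ; pair
t=4 i6/i7:mul.MUL;sub.ALU ; pair
t=5 i8:ld.MEM ; no-port MEM/BR
t=6 i9/i10:blt.BR;and.ALU ; pair
t=7 i11:xor.ALU ; WAW r5
t=8 i12:mul.MUL ; tail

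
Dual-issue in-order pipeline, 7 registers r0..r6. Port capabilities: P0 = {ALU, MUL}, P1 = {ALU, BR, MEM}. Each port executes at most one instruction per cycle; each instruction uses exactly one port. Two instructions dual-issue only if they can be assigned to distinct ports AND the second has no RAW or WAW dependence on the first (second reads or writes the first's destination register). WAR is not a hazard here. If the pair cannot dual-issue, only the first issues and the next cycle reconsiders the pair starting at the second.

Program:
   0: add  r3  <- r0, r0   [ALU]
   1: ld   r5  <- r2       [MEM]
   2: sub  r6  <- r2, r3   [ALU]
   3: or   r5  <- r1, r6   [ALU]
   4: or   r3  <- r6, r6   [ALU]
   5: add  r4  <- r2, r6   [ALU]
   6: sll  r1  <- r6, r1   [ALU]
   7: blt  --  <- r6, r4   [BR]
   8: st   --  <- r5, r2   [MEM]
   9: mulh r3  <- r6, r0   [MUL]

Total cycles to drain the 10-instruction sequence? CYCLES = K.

CYCLES = 6

0. add;ld @i0+i1  | dual
1. sub @i2  | RAW r6
2. or;or @i3+i4  | dual
3. add;sll @i5+i6  | dual
4. blt @i7  | no-port BR/MEM
5. st;mulh @i8+i9  | dual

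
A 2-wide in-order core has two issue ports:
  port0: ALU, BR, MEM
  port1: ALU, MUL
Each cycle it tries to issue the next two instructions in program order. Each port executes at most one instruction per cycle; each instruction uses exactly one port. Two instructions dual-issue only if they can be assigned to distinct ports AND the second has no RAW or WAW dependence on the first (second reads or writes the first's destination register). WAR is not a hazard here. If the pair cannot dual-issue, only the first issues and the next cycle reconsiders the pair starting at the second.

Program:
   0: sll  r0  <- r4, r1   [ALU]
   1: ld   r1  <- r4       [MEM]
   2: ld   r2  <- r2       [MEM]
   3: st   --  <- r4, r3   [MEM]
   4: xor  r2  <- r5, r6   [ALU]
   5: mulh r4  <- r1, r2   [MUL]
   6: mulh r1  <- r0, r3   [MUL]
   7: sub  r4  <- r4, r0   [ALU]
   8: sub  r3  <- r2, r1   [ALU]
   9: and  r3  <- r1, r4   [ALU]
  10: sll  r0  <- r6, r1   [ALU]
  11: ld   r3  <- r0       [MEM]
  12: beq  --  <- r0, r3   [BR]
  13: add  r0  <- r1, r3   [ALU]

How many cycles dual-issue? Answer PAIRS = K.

PAIRS = 5

#0 head=0: sll.ALU/ld.MEM i0,i1 pair
#1 head=2: ld.MEM i2 no-port MEM/MEM
#2 head=3: st.MEM/xor.ALU i3,i4 pair
#3 head=5: mulh.MUL i5 no-port MUL/MUL
#4 head=6: mulh.MUL/sub.ALU i6,i7 pair
#5 head=8: sub.ALU i8 WAW r3
#6 head=9: and.ALU/sll.ALU i9,i10 pair
#7 head=11: ld.MEM i11 no-port MEM/BR
#8 head=12: beq.BR/add.ALU i12,i13 pair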